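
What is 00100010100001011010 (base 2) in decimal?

Sum of powers of 2 for each 1-bit:
2^1 + 2^3 + 2^4 + 2^6 + 2^11 + 2^13 + 2^17
= 2 + 8 + 16 + 64 + 2048 + 8192 + 131072
= 141402



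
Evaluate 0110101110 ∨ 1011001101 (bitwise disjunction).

OR: 1 when either bit is 1
  0110101110
| 1011001101
------------
  1111101111
Decimal: 430 | 717 = 1007



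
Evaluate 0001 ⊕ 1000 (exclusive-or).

XOR: 1 when bits differ
  0001
^ 1000
------
  1001
Decimal: 1 ^ 8 = 9



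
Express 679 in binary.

Using repeated division by 2:
679 ÷ 2 = 339 remainder 1
339 ÷ 2 = 169 remainder 1
169 ÷ 2 = 84 remainder 1
84 ÷ 2 = 42 remainder 0
42 ÷ 2 = 21 remainder 0
21 ÷ 2 = 10 remainder 1
10 ÷ 2 = 5 remainder 0
5 ÷ 2 = 2 remainder 1
2 ÷ 2 = 1 remainder 0
1 ÷ 2 = 0 remainder 1
Reading remainders bottom to top: 1010100111



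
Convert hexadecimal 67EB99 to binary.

Convert each hex digit to 4 bits:
  6 = 0110
  7 = 0111
  E = 1110
  B = 1011
  9 = 1001
  9 = 1001
Concatenate: 011001111110101110011001



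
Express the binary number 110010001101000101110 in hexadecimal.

Group into 4-bit nibbles from right:
  0001 = 1
  1001 = 9
  0001 = 1
  1010 = A
  0010 = 2
  1110 = E
Result: 191A2E



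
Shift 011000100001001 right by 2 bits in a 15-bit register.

Original: 011000100001001 (decimal 12553)
Shift right by 2 positions
Drop the 2 low bits; fill with zeros on the left
Result: 000110001000010 (decimal 3138)
Equivalent: 12553 >> 2 = 12553 ÷ 2^2 = 3138



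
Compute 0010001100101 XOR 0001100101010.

XOR: 1 when bits differ
  0010001100101
^ 0001100101010
---------------
  0011101001111
Decimal: 1125 ^ 810 = 1871



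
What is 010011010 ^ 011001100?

XOR: 1 when bits differ
  010011010
^ 011001100
-----------
  001010110
Decimal: 154 ^ 204 = 86



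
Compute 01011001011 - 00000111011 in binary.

Method 1 - Direct subtraction (column by column from the right: bit − bit − borrow-in; if negative, add 2 and borrow 1 from the next column):
borrow: 00001100000
        01011001011
-       00000111011
-------------------
        01010010000

Method 2 - Add two's complement:
Two's complement of 00000111011: invert → 11111000100, add 1 → 11111000101
  01011001011
+ 11111000101
-------------
 101010010000  (end carry out of the top bit = 1)
Discarding the end carry: 01010010000
Decimal check:
  01011001011 = 512 + 128 + 64 + 8 + 2 + 1 = 715
  00000111011 = 32 + 16 + 8 + 2 + 1 = 59
  715 - 59 = 656, and 01010010000 = 512 + 128 + 16 = 656 ✓



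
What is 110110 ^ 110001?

XOR: 1 when bits differ
  110110
^ 110001
--------
  000111
Decimal: 54 ^ 49 = 7



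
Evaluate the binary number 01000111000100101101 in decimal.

Sum of powers of 2 for each 1-bit:
2^0 + 2^2 + 2^3 + 2^5 + 2^8 + 2^12 + 2^13 + 2^14 + 2^18
= 1 + 4 + 8 + 32 + 256 + 4096 + 8192 + 16384 + 262144
= 291117



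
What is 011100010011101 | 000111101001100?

OR: 1 when either bit is 1
  011100010011101
| 000111101001100
-----------------
  011111111011101
Decimal: 14493 | 3916 = 16349



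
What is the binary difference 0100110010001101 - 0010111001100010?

Method 1 - Direct subtraction (column by column from the right: bit − bit − borrow-in; if negative, add 2 and borrow 1 from the next column):
borrow: 0111110011000100
        0100110010001101
-       0010111001100010
------------------------
        0001111000101011

Method 2 - Add two's complement:
Two's complement of 0010111001100010: invert → 1101000110011101, add 1 → 1101000110011110
  0100110010001101
+ 1101000110011110
------------------
 10001111000101011  (end carry out of the top bit = 1)
Discarding the end carry: 0001111000101011
Decimal check:
  0100110010001101 = 16384 + 2048 + 1024 + 128 + 8 + 4 + 1 = 19597
  0010111001100010 = 8192 + 2048 + 1024 + 512 + 64 + 32 + 2 = 11874
  19597 - 11874 = 7723, and 0001111000101011 = 4096 + 2048 + 1024 + 512 + 32 + 8 + 2 + 1 = 7723 ✓



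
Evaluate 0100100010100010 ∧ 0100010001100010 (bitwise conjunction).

AND: 1 only when both bits are 1
  0100100010100010
& 0100010001100010
------------------
  0100000000100010
Decimal: 18594 & 17506 = 16418



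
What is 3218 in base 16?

Using repeated division by 16 (digits 10–15 are A–F):
3218 ÷ 16 = 201 remainder 2
201 ÷ 16 = 12 remainder 9
12 ÷ 16 = 0 remainder 12 (C)
Reading remainders bottom to top: C92



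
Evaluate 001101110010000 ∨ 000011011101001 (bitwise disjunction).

OR: 1 when either bit is 1
  001101110010000
| 000011011101001
-----------------
  001111111111001
Decimal: 7056 | 1769 = 8185



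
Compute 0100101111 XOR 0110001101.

XOR: 1 when bits differ
  0100101111
^ 0110001101
------------
  0010100010
Decimal: 303 ^ 397 = 162



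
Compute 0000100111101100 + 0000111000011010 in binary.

Add column by column from the right: bit + bit + carry-in; write the sum mod 2, carry 1 when the sum is 2 or 3.
carry:  0001111111110000
        0000100111101100
+       0000111000011010
------------------------
       00001100000000110
(the carry out of the leftmost column, 0, becomes the leading bit)
Decimal check:
  0000100111101100 = 2048 + 256 + 128 + 64 + 32 + 8 + 4 = 2540
  0000111000011010 = 2048 + 1024 + 512 + 16 + 8 + 2 = 3610
  2540 + 3610 = 6150, and 00001100000000110 = 4096 + 2048 + 4 + 2 = 6150 ✓



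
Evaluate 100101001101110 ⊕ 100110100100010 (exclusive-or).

XOR: 1 when bits differ
  100101001101110
^ 100110100100010
-----------------
  000011101001100
Decimal: 19054 ^ 19746 = 1868



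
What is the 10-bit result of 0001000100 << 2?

Original: 0001000100 (decimal 68)
Shift left by 2 positions
Append 2 zeros on the right
Result: 0100010000 (decimal 272)
Equivalent: 68 << 2 = 68 × 2^2 = 272



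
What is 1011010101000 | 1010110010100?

OR: 1 when either bit is 1
  1011010101000
| 1010110010100
---------------
  1011110111100
Decimal: 5800 | 5524 = 6076



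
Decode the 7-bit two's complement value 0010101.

Binary: 0010101
Sign bit: 0 (non-negative)
Read directly as an unsigned value:
0010101 = 16 + 4 + 1 = 21
Value: 21



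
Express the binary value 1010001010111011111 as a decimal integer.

Sum of powers of 2 for each 1-bit:
2^0 + 2^1 + 2^2 + 2^3 + 2^4 + 2^6 + 2^7 + 2^8 + 2^10 + 2^12 + 2^16 + 2^18
= 1 + 2 + 4 + 8 + 16 + 64 + 128 + 256 + 1024 + 4096 + 65536 + 262144
= 333279



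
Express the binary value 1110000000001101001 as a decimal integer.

Sum of powers of 2 for each 1-bit:
2^0 + 2^3 + 2^5 + 2^6 + 2^16 + 2^17 + 2^18
= 1 + 8 + 32 + 64 + 65536 + 131072 + 262144
= 458857



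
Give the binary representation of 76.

Using repeated division by 2:
76 ÷ 2 = 38 remainder 0
38 ÷ 2 = 19 remainder 0
19 ÷ 2 = 9 remainder 1
9 ÷ 2 = 4 remainder 1
4 ÷ 2 = 2 remainder 0
2 ÷ 2 = 1 remainder 0
1 ÷ 2 = 0 remainder 1
Reading remainders bottom to top: 1001100



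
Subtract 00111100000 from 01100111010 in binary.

Method 1 - Direct subtraction (column by column from the right: bit − bit − borrow-in; if negative, add 2 and borrow 1 from the next column):
borrow: 01110000000
        01100111010
-       00111100000
-------------------
        00101011010

Method 2 - Add two's complement:
Two's complement of 00111100000: invert → 11000011111, add 1 → 11000100000
  01100111010
+ 11000100000
-------------
 100101011010  (end carry out of the top bit = 1)
Discarding the end carry: 00101011010
Decimal check:
  01100111010 = 512 + 256 + 32 + 16 + 8 + 2 = 826
  00111100000 = 256 + 128 + 64 + 32 = 480
  826 - 480 = 346, and 00101011010 = 256 + 64 + 16 + 8 + 2 = 346 ✓



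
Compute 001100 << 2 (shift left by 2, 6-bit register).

Original: 001100 (decimal 12)
Shift left by 2 positions
Append 2 zeros on the right
Result: 110000 (decimal 48)
Equivalent: 12 << 2 = 12 × 2^2 = 48



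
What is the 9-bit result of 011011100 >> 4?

Original: 011011100 (decimal 220)
Shift right by 4 positions
Drop the 4 low bits; fill with zeros on the left
Result: 000001101 (decimal 13)
Equivalent: 220 >> 4 = 220 ÷ 2^4 = 13



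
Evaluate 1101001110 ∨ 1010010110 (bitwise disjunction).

OR: 1 when either bit is 1
  1101001110
| 1010010110
------------
  1111011110
Decimal: 846 | 662 = 990



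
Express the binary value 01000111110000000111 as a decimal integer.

Sum of powers of 2 for each 1-bit:
2^0 + 2^1 + 2^2 + 2^10 + 2^11 + 2^12 + 2^13 + 2^14 + 2^18
= 1 + 2 + 4 + 1024 + 2048 + 4096 + 8192 + 16384 + 262144
= 293895



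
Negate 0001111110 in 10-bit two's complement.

Original: 0001111110
Step 1 - Invert all bits: 1110000001
Step 2 - Add 1: 1110000010
Verification: 0001111110 + 1110000010 = 10000000000; discarding the end carry (carry out of the top bit) leaves the 10-bit value 0000000000, as required for x + (-x)



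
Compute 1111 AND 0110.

AND: 1 only when both bits are 1
  1111
& 0110
------
  0110
Decimal: 15 & 6 = 6



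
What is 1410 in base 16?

Using repeated division by 16 (digits 10–15 are A–F):
1410 ÷ 16 = 88 remainder 2
88 ÷ 16 = 5 remainder 8
5 ÷ 16 = 0 remainder 5
Reading remainders bottom to top: 582



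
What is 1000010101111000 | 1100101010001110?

OR: 1 when either bit is 1
  1000010101111000
| 1100101010001110
------------------
  1100111111111110
Decimal: 34168 | 51854 = 53246



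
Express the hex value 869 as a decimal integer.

Expand by place value (powers of 16):
869 = 8 × 16^2 + 6 × 16^1 + 9 × 16^0
= 8 × 256 + 6 × 16 + 9 × 1
= 2048 + 96 + 9
= 2153



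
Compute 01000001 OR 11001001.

OR: 1 when either bit is 1
  01000001
| 11001001
----------
  11001001
Decimal: 65 | 201 = 201



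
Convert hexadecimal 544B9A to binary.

Convert each hex digit to 4 bits:
  5 = 0101
  4 = 0100
  4 = 0100
  B = 1011
  9 = 1001
  A = 1010
Concatenate: 010101000100101110011010



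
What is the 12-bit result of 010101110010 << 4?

Original: 010101110010 (decimal 1394)
Shift left by 4 positions
Append 4 zeros on the right and drop the 4 high bits that overflow the 12-bit width
Result: 011100100000 (decimal 1824)
Equivalent: 1394 << 4 = 1394 × 2^4 = 22304, truncated to 12 bits = 1824



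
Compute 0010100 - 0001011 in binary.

Method 1 - Direct subtraction (column by column from the right: bit − bit − borrow-in; if negative, add 2 and borrow 1 from the next column):
borrow: 0010110
        0010100
-       0001011
---------------
        0001001

Method 2 - Add two's complement:
Two's complement of 0001011: invert → 1110100, add 1 → 1110101
  0010100
+ 1110101
---------
 10001001  (end carry out of the top bit = 1)
Discarding the end carry: 0001001
Decimal check:
  0010100 = 16 + 4 = 20
  0001011 = 8 + 2 + 1 = 11
  20 - 11 = 9, and 0001001 = 8 + 1 = 9 ✓



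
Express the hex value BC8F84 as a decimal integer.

Expand by place value (powers of 16):
Digit values: B = 11, C = 12, F = 15
BC8F84 = 11 × 16^5 + 12 × 16^4 + 8 × 16^3 + 15 × 16^2 + 8 × 16^1 + 4 × 16^0
= 11 × 1048576 + 12 × 65536 + 8 × 4096 + 15 × 256 + 8 × 16 + 4 × 1
= 11534336 + 786432 + 32768 + 3840 + 128 + 4
= 12357508



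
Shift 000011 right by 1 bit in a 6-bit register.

Original: 000011 (decimal 3)
Shift right by 1 position
Drop the 1 low bit; fill with zero on the left
Result: 000001 (decimal 1)
Equivalent: 3 >> 1 = 3 ÷ 2^1 = 1



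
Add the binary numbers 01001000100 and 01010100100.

Add column by column from the right: bit + bit + carry-in; write the sum mod 2, carry 1 when the sum is 2 or 3.
carry:  10000001000
        01001000100
+       01010100100
-------------------
       010011101000
(the carry out of the leftmost column, 0, becomes the leading bit)
Decimal check:
  01001000100 = 512 + 64 + 4 = 580
  01010100100 = 512 + 128 + 32 + 4 = 676
  580 + 676 = 1256, and 010011101000 = 1024 + 128 + 64 + 32 + 8 = 1256 ✓



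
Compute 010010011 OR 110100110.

OR: 1 when either bit is 1
  010010011
| 110100110
-----------
  110110111
Decimal: 147 | 422 = 439



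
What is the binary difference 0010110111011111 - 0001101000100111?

Method 1 - Direct subtraction (column by column from the right: bit − bit − borrow-in; if negative, add 2 and borrow 1 from the next column):
borrow: 0010010001000000
        0010110111011111
-       0001101000100111
------------------------
        0001001110111000

Method 2 - Add two's complement:
Two's complement of 0001101000100111: invert → 1110010111011000, add 1 → 1110010111011001
  0010110111011111
+ 1110010111011001
------------------
 10001001110111000  (end carry out of the top bit = 1)
Discarding the end carry: 0001001110111000
Decimal check:
  0010110111011111 = 8192 + 2048 + 1024 + 256 + 128 + 64 + 16 + 8 + 4 + 2 + 1 = 11743
  0001101000100111 = 4096 + 2048 + 512 + 32 + 4 + 2 + 1 = 6695
  11743 - 6695 = 5048, and 0001001110111000 = 4096 + 512 + 256 + 128 + 32 + 16 + 8 = 5048 ✓



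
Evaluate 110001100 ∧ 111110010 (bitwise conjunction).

AND: 1 only when both bits are 1
  110001100
& 111110010
-----------
  110000000
Decimal: 396 & 498 = 384



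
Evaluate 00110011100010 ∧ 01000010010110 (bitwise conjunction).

AND: 1 only when both bits are 1
  00110011100010
& 01000010010110
----------------
  00000010000010
Decimal: 3298 & 4246 = 130



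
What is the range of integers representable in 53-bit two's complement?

For 53-bit two's complement:
Minimum: -2^52 = -4503599627370496
Maximum: 2^52 - 1 = 4503599627370495



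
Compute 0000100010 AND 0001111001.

AND: 1 only when both bits are 1
  0000100010
& 0001111001
------------
  0000100000
Decimal: 34 & 121 = 32



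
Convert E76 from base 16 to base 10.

Expand by place value (powers of 16):
Digit values: E = 14
E76 = 14 × 16^2 + 7 × 16^1 + 6 × 16^0
= 14 × 256 + 7 × 16 + 6 × 1
= 3584 + 112 + 6
= 3702



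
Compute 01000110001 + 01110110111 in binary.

Add column by column from the right: bit + bit + carry-in; write the sum mod 2, carry 1 when the sum is 2 or 3.
carry:  10001101110
        01000110001
+       01110110111
-------------------
       010111101000
(the carry out of the leftmost column, 0, becomes the leading bit)
Decimal check:
  01000110001 = 512 + 32 + 16 + 1 = 561
  01110110111 = 512 + 256 + 128 + 32 + 16 + 4 + 2 + 1 = 951
  561 + 951 = 1512, and 010111101000 = 1024 + 256 + 128 + 64 + 32 + 8 = 1512 ✓



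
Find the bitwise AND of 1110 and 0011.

AND: 1 only when both bits are 1
  1110
& 0011
------
  0010
Decimal: 14 & 3 = 2



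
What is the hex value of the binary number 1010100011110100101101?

Group into 4-bit nibbles from right:
  0010 = 2
  1010 = A
  0011 = 3
  1101 = D
  0010 = 2
  1101 = D
Result: 2A3D2D



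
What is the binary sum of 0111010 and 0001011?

Add column by column from the right: bit + bit + carry-in; write the sum mod 2, carry 1 when the sum is 2 or 3.
carry:  1110100
        0111010
+       0001011
---------------
       01000101
(the carry out of the leftmost column, 0, becomes the leading bit)
Decimal check:
  0111010 = 32 + 16 + 8 + 2 = 58
  0001011 = 8 + 2 + 1 = 11
  58 + 11 = 69, and 01000101 = 64 + 4 + 1 = 69 ✓



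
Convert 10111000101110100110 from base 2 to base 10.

Sum of powers of 2 for each 1-bit:
2^1 + 2^2 + 2^5 + 2^7 + 2^8 + 2^9 + 2^11 + 2^15 + 2^16 + 2^17 + 2^19
= 2 + 4 + 32 + 128 + 256 + 512 + 2048 + 32768 + 65536 + 131072 + 524288
= 756646



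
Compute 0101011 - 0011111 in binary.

Method 1 - Direct subtraction (column by column from the right: bit − bit − borrow-in; if negative, add 2 and borrow 1 from the next column):
borrow: 0111000
        0101011
-       0011111
---------------
        0001100

Method 2 - Add two's complement:
Two's complement of 0011111: invert → 1100000, add 1 → 1100001
  0101011
+ 1100001
---------
 10001100  (end carry out of the top bit = 1)
Discarding the end carry: 0001100
Decimal check:
  0101011 = 32 + 8 + 2 + 1 = 43
  0011111 = 16 + 8 + 4 + 2 + 1 = 31
  43 - 31 = 12, and 0001100 = 8 + 4 = 12 ✓



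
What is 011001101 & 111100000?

AND: 1 only when both bits are 1
  011001101
& 111100000
-----------
  011000000
Decimal: 205 & 480 = 192



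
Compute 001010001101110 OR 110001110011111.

OR: 1 when either bit is 1
  001010001101110
| 110001110011111
-----------------
  111011111111111
Decimal: 5230 | 25503 = 30719



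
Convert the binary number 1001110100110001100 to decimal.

Sum of powers of 2 for each 1-bit:
2^2 + 2^3 + 2^7 + 2^8 + 2^11 + 2^13 + 2^14 + 2^15 + 2^18
= 4 + 8 + 128 + 256 + 2048 + 8192 + 16384 + 32768 + 262144
= 321932



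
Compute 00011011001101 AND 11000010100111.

AND: 1 only when both bits are 1
  00011011001101
& 11000010100111
----------------
  00000010000101
Decimal: 1741 & 12455 = 133



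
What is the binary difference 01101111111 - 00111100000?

Method 1 - Direct subtraction (column by column from the right: bit − bit − borrow-in; if negative, add 2 and borrow 1 from the next column):
borrow: 01100000000
        01101111111
-       00111100000
-------------------
        00110011111

Method 2 - Add two's complement:
Two's complement of 00111100000: invert → 11000011111, add 1 → 11000100000
  01101111111
+ 11000100000
-------------
 100110011111  (end carry out of the top bit = 1)
Discarding the end carry: 00110011111
Decimal check:
  01101111111 = 512 + 256 + 64 + 32 + 16 + 8 + 4 + 2 + 1 = 895
  00111100000 = 256 + 128 + 64 + 32 = 480
  895 - 480 = 415, and 00110011111 = 256 + 128 + 16 + 8 + 4 + 2 + 1 = 415 ✓



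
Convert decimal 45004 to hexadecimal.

Using repeated division by 16 (digits 10–15 are A–F):
45004 ÷ 16 = 2812 remainder 12 (C)
2812 ÷ 16 = 175 remainder 12 (C)
175 ÷ 16 = 10 remainder 15 (F)
10 ÷ 16 = 0 remainder 10 (A)
Reading remainders bottom to top: AFCC



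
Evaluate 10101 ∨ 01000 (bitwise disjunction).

OR: 1 when either bit is 1
  10101
| 01000
-------
  11101
Decimal: 21 | 8 = 29



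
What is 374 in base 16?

Using repeated division by 16 (digits 10–15 are A–F):
374 ÷ 16 = 23 remainder 6
23 ÷ 16 = 1 remainder 7
1 ÷ 16 = 0 remainder 1
Reading remainders bottom to top: 176



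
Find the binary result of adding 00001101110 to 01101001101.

Add column by column from the right: bit + bit + carry-in; write the sum mod 2, carry 1 when the sum is 2 or 3.
carry:  00010011000
        00001101110
+       01101001101
-------------------
       001110111011
(the carry out of the leftmost column, 0, becomes the leading bit)
Decimal check:
  00001101110 = 64 + 32 + 8 + 4 + 2 = 110
  01101001101 = 512 + 256 + 64 + 8 + 4 + 1 = 845
  110 + 845 = 955, and 001110111011 = 512 + 256 + 128 + 32 + 16 + 8 + 2 + 1 = 955 ✓



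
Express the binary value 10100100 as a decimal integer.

Sum of powers of 2 for each 1-bit:
2^2 + 2^5 + 2^7
= 4 + 32 + 128
= 164



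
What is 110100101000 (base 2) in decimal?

Sum of powers of 2 for each 1-bit:
2^3 + 2^5 + 2^8 + 2^10 + 2^11
= 8 + 32 + 256 + 1024 + 2048
= 3368



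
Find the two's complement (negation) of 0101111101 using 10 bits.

Original: 0101111101
Step 1 - Invert all bits: 1010000010
Step 2 - Add 1: 1010000011
Verification: 0101111101 + 1010000011 = 10000000000; discarding the end carry (carry out of the top bit) leaves the 10-bit value 0000000000, as required for x + (-x)



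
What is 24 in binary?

Using repeated division by 2:
24 ÷ 2 = 12 remainder 0
12 ÷ 2 = 6 remainder 0
6 ÷ 2 = 3 remainder 0
3 ÷ 2 = 1 remainder 1
1 ÷ 2 = 0 remainder 1
Reading remainders bottom to top: 11000



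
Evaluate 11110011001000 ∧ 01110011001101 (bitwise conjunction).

AND: 1 only when both bits are 1
  11110011001000
& 01110011001101
----------------
  01110011001000
Decimal: 15560 & 7373 = 7368



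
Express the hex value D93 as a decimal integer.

Expand by place value (powers of 16):
Digit values: D = 13
D93 = 13 × 16^2 + 9 × 16^1 + 3 × 16^0
= 13 × 256 + 9 × 16 + 3 × 1
= 3328 + 144 + 3
= 3475



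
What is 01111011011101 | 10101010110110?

OR: 1 when either bit is 1
  01111011011101
| 10101010110110
----------------
  11111011111111
Decimal: 7901 | 10934 = 16127



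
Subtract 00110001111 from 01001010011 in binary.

Method 1 - Direct subtraction (column by column from the right: bit − bit − borrow-in; if negative, add 2 and borrow 1 from the next column):
borrow: 01100011000
        01001010011
-       00110001111
-------------------
        00011000100

Method 2 - Add two's complement:
Two's complement of 00110001111: invert → 11001110000, add 1 → 11001110001
  01001010011
+ 11001110001
-------------
 100011000100  (end carry out of the top bit = 1)
Discarding the end carry: 00011000100
Decimal check:
  01001010011 = 512 + 64 + 16 + 2 + 1 = 595
  00110001111 = 256 + 128 + 8 + 4 + 2 + 1 = 399
  595 - 399 = 196, and 00011000100 = 128 + 64 + 4 = 196 ✓



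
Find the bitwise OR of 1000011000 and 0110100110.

OR: 1 when either bit is 1
  1000011000
| 0110100110
------------
  1110111110
Decimal: 536 | 422 = 958



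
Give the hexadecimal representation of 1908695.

Using repeated division by 16 (digits 10–15 are A–F):
1908695 ÷ 16 = 119293 remainder 7
119293 ÷ 16 = 7455 remainder 13 (D)
7455 ÷ 16 = 465 remainder 15 (F)
465 ÷ 16 = 29 remainder 1
29 ÷ 16 = 1 remainder 13 (D)
1 ÷ 16 = 0 remainder 1
Reading remainders bottom to top: 1D1FD7



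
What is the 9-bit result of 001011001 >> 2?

Original: 001011001 (decimal 89)
Shift right by 2 positions
Drop the 2 low bits; fill with zeros on the left
Result: 000010110 (decimal 22)
Equivalent: 89 >> 2 = 89 ÷ 2^2 = 22



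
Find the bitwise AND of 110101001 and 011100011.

AND: 1 only when both bits are 1
  110101001
& 011100011
-----------
  010100001
Decimal: 425 & 227 = 161



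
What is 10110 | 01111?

OR: 1 when either bit is 1
  10110
| 01111
-------
  11111
Decimal: 22 | 15 = 31



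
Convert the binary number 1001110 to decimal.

Sum of powers of 2 for each 1-bit:
2^1 + 2^2 + 2^3 + 2^6
= 2 + 4 + 8 + 64
= 78



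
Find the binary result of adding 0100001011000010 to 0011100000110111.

Add column by column from the right: bit + bit + carry-in; write the sum mod 2, carry 1 when the sum is 2 or 3.
carry:  0000000000001100
        0100001011000010
+       0011100000110111
------------------------
       00111101011111001
(the carry out of the leftmost column, 0, becomes the leading bit)
Decimal check:
  0100001011000010 = 16384 + 512 + 128 + 64 + 2 = 17090
  0011100000110111 = 8192 + 4096 + 2048 + 32 + 16 + 4 + 2 + 1 = 14391
  17090 + 14391 = 31481, and 00111101011111001 = 16384 + 8192 + 4096 + 2048 + 512 + 128 + 64 + 32 + 16 + 8 + 1 = 31481 ✓



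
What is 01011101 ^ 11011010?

XOR: 1 when bits differ
  01011101
^ 11011010
----------
  10000111
Decimal: 93 ^ 218 = 135



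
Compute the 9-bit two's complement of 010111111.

Original: 010111111
Step 1 - Invert all bits: 101000000
Step 2 - Add 1: 101000001
Verification: 010111111 + 101000001 = 1000000000; discarding the end carry (carry out of the top bit) leaves the 9-bit value 000000000, as required for x + (-x)



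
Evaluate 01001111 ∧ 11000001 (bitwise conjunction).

AND: 1 only when both bits are 1
  01001111
& 11000001
----------
  01000001
Decimal: 79 & 193 = 65



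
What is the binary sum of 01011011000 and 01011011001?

Add column by column from the right: bit + bit + carry-in; write the sum mod 2, carry 1 when the sum is 2 or 3.
carry:  10110110000
        01011011000
+       01011011001
-------------------
       010110110001
(the carry out of the leftmost column, 0, becomes the leading bit)
Decimal check:
  01011011000 = 512 + 128 + 64 + 16 + 8 = 728
  01011011001 = 512 + 128 + 64 + 16 + 8 + 1 = 729
  728 + 729 = 1457, and 010110110001 = 1024 + 256 + 128 + 32 + 16 + 1 = 1457 ✓



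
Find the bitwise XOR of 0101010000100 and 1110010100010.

XOR: 1 when bits differ
  0101010000100
^ 1110010100010
---------------
  1011000100110
Decimal: 2692 ^ 7330 = 5670



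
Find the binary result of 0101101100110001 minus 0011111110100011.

Method 1 - Direct subtraction (column by column from the right: bit − bit − borrow-in; if negative, add 2 and borrow 1 from the next column):
borrow: 0111111100011100
        0101101100110001
-       0011111110100011
------------------------
        0001101110001110

Method 2 - Add two's complement:
Two's complement of 0011111110100011: invert → 1100000001011100, add 1 → 1100000001011101
  0101101100110001
+ 1100000001011101
------------------
 10001101110001110  (end carry out of the top bit = 1)
Discarding the end carry: 0001101110001110
Decimal check:
  0101101100110001 = 16384 + 4096 + 2048 + 512 + 256 + 32 + 16 + 1 = 23345
  0011111110100011 = 8192 + 4096 + 2048 + 1024 + 512 + 256 + 128 + 32 + 2 + 1 = 16291
  23345 - 16291 = 7054, and 0001101110001110 = 4096 + 2048 + 512 + 256 + 128 + 8 + 4 + 2 = 7054 ✓



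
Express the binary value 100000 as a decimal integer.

Sum of powers of 2 for each 1-bit:
2^5
= 32
= 32



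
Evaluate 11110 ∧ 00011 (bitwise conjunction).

AND: 1 only when both bits are 1
  11110
& 00011
-------
  00010
Decimal: 30 & 3 = 2



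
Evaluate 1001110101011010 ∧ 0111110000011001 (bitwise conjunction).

AND: 1 only when both bits are 1
  1001110101011010
& 0111110000011001
------------------
  0001110000011000
Decimal: 40282 & 31769 = 7192



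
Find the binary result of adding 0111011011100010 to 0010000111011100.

Add column by column from the right: bit + bit + carry-in; write the sum mod 2, carry 1 when the sum is 2 or 3.
carry:  1100111110000000
        0111011011100010
+       0010000111011100
------------------------
       01001100010111110
(the carry out of the leftmost column, 0, becomes the leading bit)
Decimal check:
  0111011011100010 = 16384 + 8192 + 4096 + 1024 + 512 + 128 + 64 + 32 + 2 = 30434
  0010000111011100 = 8192 + 256 + 128 + 64 + 16 + 8 + 4 = 8668
  30434 + 8668 = 39102, and 01001100010111110 = 32768 + 4096 + 2048 + 128 + 32 + 16 + 8 + 4 + 2 = 39102 ✓



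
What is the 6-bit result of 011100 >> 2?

Original: 011100 (decimal 28)
Shift right by 2 positions
Drop the 2 low bits; fill with zeros on the left
Result: 000111 (decimal 7)
Equivalent: 28 >> 2 = 28 ÷ 2^2 = 7



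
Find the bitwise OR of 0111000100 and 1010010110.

OR: 1 when either bit is 1
  0111000100
| 1010010110
------------
  1111010110
Decimal: 452 | 662 = 982



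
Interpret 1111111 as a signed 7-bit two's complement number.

Binary: 1111111
Sign bit: 1 (negative)
Invert: 0000000
Add 1:  0000001
Magnitude: 0000001 = 1
Value: -1



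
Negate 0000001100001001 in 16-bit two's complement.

Original: 0000001100001001
Step 1 - Invert all bits: 1111110011110110
Step 2 - Add 1: 1111110011110111
Verification: 0000001100001001 + 1111110011110111 = 10000000000000000; discarding the end carry (carry out of the top bit) leaves the 16-bit value 0000000000000000, as required for x + (-x)



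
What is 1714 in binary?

Using repeated division by 2:
1714 ÷ 2 = 857 remainder 0
857 ÷ 2 = 428 remainder 1
428 ÷ 2 = 214 remainder 0
214 ÷ 2 = 107 remainder 0
107 ÷ 2 = 53 remainder 1
53 ÷ 2 = 26 remainder 1
26 ÷ 2 = 13 remainder 0
13 ÷ 2 = 6 remainder 1
6 ÷ 2 = 3 remainder 0
3 ÷ 2 = 1 remainder 1
1 ÷ 2 = 0 remainder 1
Reading remainders bottom to top: 11010110010



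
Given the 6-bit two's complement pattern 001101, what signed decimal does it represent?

Binary: 001101
Sign bit: 0 (non-negative)
Read directly as an unsigned value:
001101 = 8 + 4 + 1 = 13
Value: 13



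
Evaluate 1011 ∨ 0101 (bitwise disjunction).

OR: 1 when either bit is 1
  1011
| 0101
------
  1111
Decimal: 11 | 5 = 15



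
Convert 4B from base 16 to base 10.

Expand by place value (powers of 16):
Digit values: B = 11
4B = 4 × 16^1 + 11 × 16^0
= 4 × 16 + 11 × 1
= 64 + 11
= 75



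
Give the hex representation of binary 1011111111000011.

Group into 4-bit nibbles from right:
  1011 = B
  1111 = F
  1100 = C
  0011 = 3
Result: BFC3



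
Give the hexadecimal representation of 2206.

Using repeated division by 16 (digits 10–15 are A–F):
2206 ÷ 16 = 137 remainder 14 (E)
137 ÷ 16 = 8 remainder 9
8 ÷ 16 = 0 remainder 8
Reading remainders bottom to top: 89E



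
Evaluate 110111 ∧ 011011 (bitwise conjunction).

AND: 1 only when both bits are 1
  110111
& 011011
--------
  010011
Decimal: 55 & 27 = 19



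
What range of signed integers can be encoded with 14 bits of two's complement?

For 14-bit two's complement:
Minimum: -2^13 = -8192
Maximum: 2^13 - 1 = 8191



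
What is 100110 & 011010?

AND: 1 only when both bits are 1
  100110
& 011010
--------
  000010
Decimal: 38 & 26 = 2



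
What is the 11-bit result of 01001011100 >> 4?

Original: 01001011100 (decimal 604)
Shift right by 4 positions
Drop the 4 low bits; fill with zeros on the left
Result: 00000100101 (decimal 37)
Equivalent: 604 >> 4 = 604 ÷ 2^4 = 37



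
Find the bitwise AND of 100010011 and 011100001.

AND: 1 only when both bits are 1
  100010011
& 011100001
-----------
  000000001
Decimal: 275 & 225 = 1



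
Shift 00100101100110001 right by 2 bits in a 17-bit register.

Original: 00100101100110001 (decimal 19249)
Shift right by 2 positions
Drop the 2 low bits; fill with zeros on the left
Result: 00001001011001100 (decimal 4812)
Equivalent: 19249 >> 2 = 19249 ÷ 2^2 = 4812



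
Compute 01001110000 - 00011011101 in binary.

Method 1 - Direct subtraction (column by column from the right: bit − bit − borrow-in; if negative, add 2 and borrow 1 from the next column):
borrow: 01100111110
        01001110000
-       00011011101
-------------------
        00110010011

Method 2 - Add two's complement:
Two's complement of 00011011101: invert → 11100100010, add 1 → 11100100011
  01001110000
+ 11100100011
-------------
 100110010011  (end carry out of the top bit = 1)
Discarding the end carry: 00110010011
Decimal check:
  01001110000 = 512 + 64 + 32 + 16 = 624
  00011011101 = 128 + 64 + 16 + 8 + 4 + 1 = 221
  624 - 221 = 403, and 00110010011 = 256 + 128 + 16 + 2 + 1 = 403 ✓



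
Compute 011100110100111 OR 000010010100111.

OR: 1 when either bit is 1
  011100110100111
| 000010010100111
-----------------
  011110110100111
Decimal: 14759 | 1191 = 15783



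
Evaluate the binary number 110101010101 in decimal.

Sum of powers of 2 for each 1-bit:
2^0 + 2^2 + 2^4 + 2^6 + 2^8 + 2^10 + 2^11
= 1 + 4 + 16 + 64 + 256 + 1024 + 2048
= 3413



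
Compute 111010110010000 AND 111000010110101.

AND: 1 only when both bits are 1
  111010110010000
& 111000010110101
-----------------
  111000010010000
Decimal: 30096 & 28853 = 28816



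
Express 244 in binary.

Using repeated division by 2:
244 ÷ 2 = 122 remainder 0
122 ÷ 2 = 61 remainder 0
61 ÷ 2 = 30 remainder 1
30 ÷ 2 = 15 remainder 0
15 ÷ 2 = 7 remainder 1
7 ÷ 2 = 3 remainder 1
3 ÷ 2 = 1 remainder 1
1 ÷ 2 = 0 remainder 1
Reading remainders bottom to top: 11110100



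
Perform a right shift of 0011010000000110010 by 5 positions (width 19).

Original: 0011010000000110010 (decimal 106546)
Shift right by 5 positions
Drop the 5 low bits; fill with zeros on the left
Result: 0000000110100000001 (decimal 3329)
Equivalent: 106546 >> 5 = 106546 ÷ 2^5 = 3329



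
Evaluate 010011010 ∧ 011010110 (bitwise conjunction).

AND: 1 only when both bits are 1
  010011010
& 011010110
-----------
  010010010
Decimal: 154 & 214 = 146



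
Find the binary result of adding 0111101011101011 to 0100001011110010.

Add column by column from the right: bit + bit + carry-in; write the sum mod 2, carry 1 when the sum is 2 or 3.
carry:  1000010111000100
        0111101011101011
+       0100001011110010
------------------------
       01011110111011101
(the carry out of the leftmost column, 0, becomes the leading bit)
Decimal check:
  0111101011101011 = 16384 + 8192 + 4096 + 2048 + 512 + 128 + 64 + 32 + 8 + 2 + 1 = 31467
  0100001011110010 = 16384 + 512 + 128 + 64 + 32 + 16 + 2 = 17138
  31467 + 17138 = 48605, and 01011110111011101 = 32768 + 8192 + 4096 + 2048 + 1024 + 256 + 128 + 64 + 16 + 8 + 4 + 1 = 48605 ✓



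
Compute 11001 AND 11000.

AND: 1 only when both bits are 1
  11001
& 11000
-------
  11000
Decimal: 25 & 24 = 24



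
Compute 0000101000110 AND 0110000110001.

AND: 1 only when both bits are 1
  0000101000110
& 0110000110001
---------------
  0000000000000
Decimal: 326 & 3121 = 0



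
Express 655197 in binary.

Using repeated division by 2:
655197 ÷ 2 = 327598 remainder 1
327598 ÷ 2 = 163799 remainder 0
163799 ÷ 2 = 81899 remainder 1
81899 ÷ 2 = 40949 remainder 1
40949 ÷ 2 = 20474 remainder 1
20474 ÷ 2 = 10237 remainder 0
10237 ÷ 2 = 5118 remainder 1
5118 ÷ 2 = 2559 remainder 0
2559 ÷ 2 = 1279 remainder 1
1279 ÷ 2 = 639 remainder 1
639 ÷ 2 = 319 remainder 1
319 ÷ 2 = 159 remainder 1
159 ÷ 2 = 79 remainder 1
79 ÷ 2 = 39 remainder 1
39 ÷ 2 = 19 remainder 1
19 ÷ 2 = 9 remainder 1
9 ÷ 2 = 4 remainder 1
4 ÷ 2 = 2 remainder 0
2 ÷ 2 = 1 remainder 0
1 ÷ 2 = 0 remainder 1
Reading remainders bottom to top: 10011111111101011101



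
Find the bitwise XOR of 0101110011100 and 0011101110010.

XOR: 1 when bits differ
  0101110011100
^ 0011101110010
---------------
  0110011101110
Decimal: 2972 ^ 1906 = 3310



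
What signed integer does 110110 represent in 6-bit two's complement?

Binary: 110110
Sign bit: 1 (negative)
Invert: 001001
Add 1:  001010
Magnitude: 001010 = 8 + 2 = 10
Value: -10



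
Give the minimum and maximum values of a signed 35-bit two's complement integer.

For 35-bit two's complement:
Minimum: -2^34 = -17179869184
Maximum: 2^34 - 1 = 17179869183



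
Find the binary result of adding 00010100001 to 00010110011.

Add column by column from the right: bit + bit + carry-in; write the sum mod 2, carry 1 when the sum is 2 or 3.
carry:  00101000110
        00010100001
+       00010110011
-------------------
       000101010100
(the carry out of the leftmost column, 0, becomes the leading bit)
Decimal check:
  00010100001 = 128 + 32 + 1 = 161
  00010110011 = 128 + 32 + 16 + 2 + 1 = 179
  161 + 179 = 340, and 000101010100 = 256 + 64 + 16 + 4 = 340 ✓



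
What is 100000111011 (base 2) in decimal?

Sum of powers of 2 for each 1-bit:
2^0 + 2^1 + 2^3 + 2^4 + 2^5 + 2^11
= 1 + 2 + 8 + 16 + 32 + 2048
= 2107



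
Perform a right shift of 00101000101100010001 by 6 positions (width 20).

Original: 00101000101100010001 (decimal 166673)
Shift right by 6 positions
Drop the 6 low bits; fill with zeros on the left
Result: 00000000101000101100 (decimal 2604)
Equivalent: 166673 >> 6 = 166673 ÷ 2^6 = 2604



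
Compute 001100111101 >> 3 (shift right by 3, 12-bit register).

Original: 001100111101 (decimal 829)
Shift right by 3 positions
Drop the 3 low bits; fill with zeros on the left
Result: 000001100111 (decimal 103)
Equivalent: 829 >> 3 = 829 ÷ 2^3 = 103



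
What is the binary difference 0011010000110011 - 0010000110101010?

Method 1 - Direct subtraction (column by column from the right: bit − bit − borrow-in; if negative, add 2 and borrow 1 from the next column):
borrow: 0000011100010000
        0011010000110011
-       0010000110101010
------------------------
        0001001010001001

Method 2 - Add two's complement:
Two's complement of 0010000110101010: invert → 1101111001010101, add 1 → 1101111001010110
  0011010000110011
+ 1101111001010110
------------------
 10001001010001001  (end carry out of the top bit = 1)
Discarding the end carry: 0001001010001001
Decimal check:
  0011010000110011 = 8192 + 4096 + 1024 + 32 + 16 + 2 + 1 = 13363
  0010000110101010 = 8192 + 256 + 128 + 32 + 8 + 2 = 8618
  13363 - 8618 = 4745, and 0001001010001001 = 4096 + 512 + 128 + 8 + 1 = 4745 ✓



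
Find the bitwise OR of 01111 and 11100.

OR: 1 when either bit is 1
  01111
| 11100
-------
  11111
Decimal: 15 | 28 = 31



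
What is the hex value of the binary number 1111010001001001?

Group into 4-bit nibbles from right:
  1111 = F
  0100 = 4
  0100 = 4
  1001 = 9
Result: F449



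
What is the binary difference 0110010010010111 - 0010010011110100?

Method 1 - Direct subtraction (column by column from the right: bit − bit − borrow-in; if negative, add 2 and borrow 1 from the next column):
borrow: 0111111111000000
        0110010010010111
-       0010010011110100
------------------------
        0011111110100011

Method 2 - Add two's complement:
Two's complement of 0010010011110100: invert → 1101101100001011, add 1 → 1101101100001100
  0110010010010111
+ 1101101100001100
------------------
 10011111110100011  (end carry out of the top bit = 1)
Discarding the end carry: 0011111110100011
Decimal check:
  0110010010010111 = 16384 + 8192 + 1024 + 128 + 16 + 4 + 2 + 1 = 25751
  0010010011110100 = 8192 + 1024 + 128 + 64 + 32 + 16 + 4 = 9460
  25751 - 9460 = 16291, and 0011111110100011 = 8192 + 4096 + 2048 + 1024 + 512 + 256 + 128 + 32 + 2 + 1 = 16291 ✓



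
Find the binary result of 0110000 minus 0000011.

Method 1 - Direct subtraction (column by column from the right: bit − bit − borrow-in; if negative, add 2 and borrow 1 from the next column):
borrow: 0011110
        0110000
-       0000011
---------------
        0101101

Method 2 - Add two's complement:
Two's complement of 0000011: invert → 1111100, add 1 → 1111101
  0110000
+ 1111101
---------
 10101101  (end carry out of the top bit = 1)
Discarding the end carry: 0101101
Decimal check:
  0110000 = 32 + 16 = 48
  0000011 = 2 + 1 = 3
  48 - 3 = 45, and 0101101 = 32 + 8 + 4 + 1 = 45 ✓



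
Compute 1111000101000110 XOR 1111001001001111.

XOR: 1 when bits differ
  1111000101000110
^ 1111001001001111
------------------
  0000001100001001
Decimal: 61766 ^ 62031 = 777



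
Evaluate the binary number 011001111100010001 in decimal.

Sum of powers of 2 for each 1-bit:
2^0 + 2^4 + 2^8 + 2^9 + 2^10 + 2^11 + 2^12 + 2^15 + 2^16
= 1 + 16 + 256 + 512 + 1024 + 2048 + 4096 + 32768 + 65536
= 106257



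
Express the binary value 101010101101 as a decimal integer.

Sum of powers of 2 for each 1-bit:
2^0 + 2^2 + 2^3 + 2^5 + 2^7 + 2^9 + 2^11
= 1 + 4 + 8 + 32 + 128 + 512 + 2048
= 2733



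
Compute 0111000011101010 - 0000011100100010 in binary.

Method 1 - Direct subtraction (column by column from the right: bit − bit − borrow-in; if negative, add 2 and borrow 1 from the next column):
borrow: 0001111000000000
        0111000011101010
-       0000011100100010
------------------------
        0110100111001000

Method 2 - Add two's complement:
Two's complement of 0000011100100010: invert → 1111100011011101, add 1 → 1111100011011110
  0111000011101010
+ 1111100011011110
------------------
 10110100111001000  (end carry out of the top bit = 1)
Discarding the end carry: 0110100111001000
Decimal check:
  0111000011101010 = 16384 + 8192 + 4096 + 128 + 64 + 32 + 8 + 2 = 28906
  0000011100100010 = 1024 + 512 + 256 + 32 + 2 = 1826
  28906 - 1826 = 27080, and 0110100111001000 = 16384 + 8192 + 2048 + 256 + 128 + 64 + 8 = 27080 ✓



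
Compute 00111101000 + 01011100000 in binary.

Add column by column from the right: bit + bit + carry-in; write the sum mod 2, carry 1 when the sum is 2 or 3.
carry:  11111000000
        00111101000
+       01011100000
-------------------
       010011001000
(the carry out of the leftmost column, 0, becomes the leading bit)
Decimal check:
  00111101000 = 256 + 128 + 64 + 32 + 8 = 488
  01011100000 = 512 + 128 + 64 + 32 = 736
  488 + 736 = 1224, and 010011001000 = 1024 + 128 + 64 + 8 = 1224 ✓



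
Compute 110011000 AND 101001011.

AND: 1 only when both bits are 1
  110011000
& 101001011
-----------
  100001000
Decimal: 408 & 331 = 264



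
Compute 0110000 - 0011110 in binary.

Method 1 - Direct subtraction (column by column from the right: bit − bit − borrow-in; if negative, add 2 and borrow 1 from the next column):
borrow: 0111100
        0110000
-       0011110
---------------
        0010010

Method 2 - Add two's complement:
Two's complement of 0011110: invert → 1100001, add 1 → 1100010
  0110000
+ 1100010
---------
 10010010  (end carry out of the top bit = 1)
Discarding the end carry: 0010010
Decimal check:
  0110000 = 32 + 16 = 48
  0011110 = 16 + 8 + 4 + 2 = 30
  48 - 30 = 18, and 0010010 = 16 + 2 = 18 ✓

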